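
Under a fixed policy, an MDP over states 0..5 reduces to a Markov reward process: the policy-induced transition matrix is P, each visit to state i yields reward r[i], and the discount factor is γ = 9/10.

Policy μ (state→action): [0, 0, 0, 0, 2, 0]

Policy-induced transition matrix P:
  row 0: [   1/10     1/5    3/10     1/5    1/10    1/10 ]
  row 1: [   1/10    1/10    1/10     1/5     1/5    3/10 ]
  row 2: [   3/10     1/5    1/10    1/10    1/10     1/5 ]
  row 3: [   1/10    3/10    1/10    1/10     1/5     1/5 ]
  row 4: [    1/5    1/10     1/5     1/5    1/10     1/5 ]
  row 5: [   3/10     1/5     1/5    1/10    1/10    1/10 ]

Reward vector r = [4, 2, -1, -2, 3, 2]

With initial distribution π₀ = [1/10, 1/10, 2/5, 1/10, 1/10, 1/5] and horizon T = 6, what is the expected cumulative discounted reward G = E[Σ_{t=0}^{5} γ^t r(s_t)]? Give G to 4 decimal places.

G = 6.0005

t=0: π = [0.1000, 0.1000, 0.4000, 0.1000, 0.1000, 0.2000], E[r] = 0.7000, γ^t·E[r] = 0.700000, running G = 0.700000
t=1: π = [0.2300, 0.1900, 0.1500, 0.1300, 0.1200, 0.1800], E[r] = 1.6100, γ^t·E[r] = 1.449000, running G = 2.149000
t=2: π = [0.1780, 0.1820, 0.1760, 0.1540, 0.1320, 0.1780], E[r] = 1.3440, γ^t·E[r] = 1.088640, running G = 3.237640
t=3: π = [0.1840, 0.1840, 0.1666, 0.1492, 0.1336, 0.1826], E[r] = 1.4050, γ^t·E[r] = 1.024245, running G = 4.261885
t=4: π = [0.1832, 0.1832, 0.1684, 0.1502, 0.1333, 0.1817], E[r] = 1.3938, γ^t·E[r] = 0.914485, running G = 5.176370
t=5: π = [0.1834, 0.1834, 0.1681, 0.1500, 0.1333, 0.1818], E[r] = 1.3958, γ^t·E[r] = 0.824176, running G = 6.000547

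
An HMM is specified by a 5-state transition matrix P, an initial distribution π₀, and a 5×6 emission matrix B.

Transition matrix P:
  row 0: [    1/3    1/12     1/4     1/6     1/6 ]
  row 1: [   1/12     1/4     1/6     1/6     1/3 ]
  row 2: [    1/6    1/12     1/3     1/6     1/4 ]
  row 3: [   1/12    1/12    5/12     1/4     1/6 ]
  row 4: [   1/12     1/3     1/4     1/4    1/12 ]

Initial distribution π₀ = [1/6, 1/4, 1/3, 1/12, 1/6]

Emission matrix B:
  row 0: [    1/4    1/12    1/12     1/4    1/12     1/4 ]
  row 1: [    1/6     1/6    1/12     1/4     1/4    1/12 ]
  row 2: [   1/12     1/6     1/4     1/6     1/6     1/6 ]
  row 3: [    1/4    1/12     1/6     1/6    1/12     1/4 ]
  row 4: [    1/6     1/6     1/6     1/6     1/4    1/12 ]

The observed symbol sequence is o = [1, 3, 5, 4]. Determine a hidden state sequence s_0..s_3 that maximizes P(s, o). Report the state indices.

t=0: δ = [1.389e-02, 4.167e-02, 5.556e-02, 6.944e-03, 2.778e-02]  (obs o_0=1)
t=1: δ = [2.315e-03, 2.604e-03, 3.086e-03, 1.543e-03, 2.315e-03]  ψ = [2, 1, 2, 2, 1]  (obs o_1=3)
t=2: δ = [1.929e-04, 6.430e-05, 1.715e-04, 1.447e-04, 7.234e-05]  ψ = [0, 4, 2, 4, 1]  (obs o_2=5)
t=3: δ = [5.358e-06, 6.028e-06, 1.005e-05, 3.014e-06, 1.072e-05]  ψ = [0, 4, 3, 3, 2]  (obs o_3=4)
backtrack: best end state = 4; path = [2, 2, 2, 4]

path = [2, 2, 2, 4]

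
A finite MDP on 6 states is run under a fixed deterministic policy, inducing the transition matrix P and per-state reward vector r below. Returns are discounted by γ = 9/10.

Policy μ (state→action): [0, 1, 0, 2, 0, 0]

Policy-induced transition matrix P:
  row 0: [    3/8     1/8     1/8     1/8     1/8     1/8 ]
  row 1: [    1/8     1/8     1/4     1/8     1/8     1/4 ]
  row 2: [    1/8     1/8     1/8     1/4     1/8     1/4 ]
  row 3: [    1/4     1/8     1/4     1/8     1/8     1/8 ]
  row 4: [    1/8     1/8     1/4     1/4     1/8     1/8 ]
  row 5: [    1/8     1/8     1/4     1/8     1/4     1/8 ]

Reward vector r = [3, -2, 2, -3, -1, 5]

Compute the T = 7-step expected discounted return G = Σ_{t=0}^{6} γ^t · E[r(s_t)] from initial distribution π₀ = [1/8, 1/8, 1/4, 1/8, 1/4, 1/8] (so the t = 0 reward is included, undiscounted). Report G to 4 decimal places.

G = 4.3952

t=0: π = [0.1250, 0.1250, 0.2500, 0.1250, 0.2500, 0.1250], E[r] = 0.6250, γ^t·E[r] = 0.625000, running G = 0.625000
t=1: π = [0.1719, 0.1250, 0.2031, 0.1875, 0.1406, 0.1719], E[r] = 0.8281, γ^t·E[r] = 0.745313, running G = 1.370313
t=2: π = [0.1914, 0.1250, 0.2031, 0.1680, 0.1465, 0.1660], E[r] = 0.9102, γ^t·E[r] = 0.737227, running G = 2.107539
t=3: π = [0.1938, 0.1250, 0.2007, 0.1687, 0.1458, 0.1660], E[r] = 0.9111, γ^t·E[r] = 0.664216, running G = 2.771755
t=4: π = [0.1945, 0.1250, 0.2007, 0.1683, 0.1458, 0.1657], E[r] = 0.9129, γ^t·E[r] = 0.598956, running G = 3.370710
t=5: π = [0.1947, 0.1250, 0.2006, 0.1683, 0.1457, 0.1657], E[r] = 0.9131, γ^t·E[r] = 0.539202, running G = 3.909912
t=6: π = [0.1947, 0.1250, 0.2006, 0.1683, 0.1457, 0.1657], E[r] = 0.9132, γ^t·E[r] = 0.485323, running G = 4.395235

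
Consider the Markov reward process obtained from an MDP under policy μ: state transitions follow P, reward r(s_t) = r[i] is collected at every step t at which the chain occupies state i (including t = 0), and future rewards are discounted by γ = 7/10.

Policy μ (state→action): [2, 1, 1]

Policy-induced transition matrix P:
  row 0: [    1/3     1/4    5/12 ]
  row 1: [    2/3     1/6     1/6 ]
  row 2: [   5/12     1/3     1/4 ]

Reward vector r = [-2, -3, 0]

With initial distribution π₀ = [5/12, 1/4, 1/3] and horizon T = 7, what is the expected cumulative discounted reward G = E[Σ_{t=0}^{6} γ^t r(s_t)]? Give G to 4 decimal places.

G = -4.9850

t=0: π = [0.4167, 0.2500, 0.3333], E[r] = -1.5833, γ^t·E[r] = -1.583333, running G = -1.583333
t=1: π = [0.4444, 0.2569, 0.2986], E[r] = -1.6597, γ^t·E[r] = -1.161806, running G = -2.745139
t=2: π = [0.4439, 0.2535, 0.3027], E[r] = -1.6481, γ^t·E[r] = -0.807593, running G = -3.552731
t=3: π = [0.4430, 0.2541, 0.3029], E[r] = -1.6484, γ^t·E[r] = -0.565398, running G = -4.118129
t=4: π = [0.4433, 0.2541, 0.3027], E[r] = -1.6487, γ^t·E[r] = -0.395860, running G = -4.513989
t=5: π = [0.4432, 0.2541, 0.3027], E[r] = -1.6486, γ^t·E[r] = -0.277086, running G = -4.791076
t=6: π = [0.4432, 0.2541, 0.3027], E[r] = -1.6486, γ^t·E[r] = -0.193962, running G = -4.985038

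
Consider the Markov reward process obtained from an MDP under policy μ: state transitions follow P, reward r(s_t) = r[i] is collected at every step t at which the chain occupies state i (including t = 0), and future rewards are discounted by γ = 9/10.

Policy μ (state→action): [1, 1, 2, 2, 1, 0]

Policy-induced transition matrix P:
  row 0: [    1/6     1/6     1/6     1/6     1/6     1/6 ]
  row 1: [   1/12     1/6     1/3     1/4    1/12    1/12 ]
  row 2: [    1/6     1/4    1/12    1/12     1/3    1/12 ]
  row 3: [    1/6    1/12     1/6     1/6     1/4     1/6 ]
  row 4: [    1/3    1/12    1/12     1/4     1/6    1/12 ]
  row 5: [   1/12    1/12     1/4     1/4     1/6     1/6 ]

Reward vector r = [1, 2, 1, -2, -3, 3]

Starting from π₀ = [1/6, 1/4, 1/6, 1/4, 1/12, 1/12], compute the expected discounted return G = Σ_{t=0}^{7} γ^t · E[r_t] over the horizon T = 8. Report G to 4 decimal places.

t=0: π = [0.1667, 0.2500, 0.1667, 0.2500, 0.0833, 0.0833], E[r] = 0.3333, γ^t·E[r] = 0.333333, running G = 0.333333
t=1: π = [0.1528, 0.1458, 0.1944, 0.1875, 0.1944, 0.1250], E[r] = 0.0556, γ^t·E[r] = 0.050000, running G = 0.383333
t=2: π = [0.1765, 0.1406, 0.1690, 0.1892, 0.2025, 0.1221], E[r] = 0.0069, γ^t·E[r] = 0.005625, running G = 0.388958
t=3: π = [0.1785, 0.1379, 0.1693, 0.1914, 0.1989, 0.1240], E[r] = 0.0163, γ^t·E[r] = 0.011883, running G = 0.400841
t=4: π = [0.1780, 0.1379, 0.1693, 0.1910, 0.1993, 0.1245], E[r] = 0.0167, γ^t·E[r] = 0.010942, running G = 0.411784
t=5: π = [0.1780, 0.1379, 0.1693, 0.1910, 0.1993, 0.1245], E[r] = 0.0165, γ^t·E[r] = 0.009718, running G = 0.421501
t=6: π = [0.1780, 0.1379, 0.1693, 0.1910, 0.1993, 0.1245], E[r] = 0.0165, γ^t·E[r] = 0.008745, running G = 0.430246
t=7: π = [0.1780, 0.1379, 0.1693, 0.1910, 0.1993, 0.1245], E[r] = 0.0165, γ^t·E[r] = 0.007871, running G = 0.438117

G = 0.4381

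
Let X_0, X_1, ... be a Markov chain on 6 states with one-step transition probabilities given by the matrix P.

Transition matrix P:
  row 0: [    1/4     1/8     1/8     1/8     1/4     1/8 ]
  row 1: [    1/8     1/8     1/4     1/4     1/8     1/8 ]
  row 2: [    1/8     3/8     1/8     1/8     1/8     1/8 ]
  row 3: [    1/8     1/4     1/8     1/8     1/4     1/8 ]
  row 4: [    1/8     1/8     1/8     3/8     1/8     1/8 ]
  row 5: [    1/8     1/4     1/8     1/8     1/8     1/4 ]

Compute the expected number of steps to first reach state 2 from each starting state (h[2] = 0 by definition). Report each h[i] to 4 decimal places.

First-step conditioning: h[2] = 0; for i ≠ 2, h[i] = 1 + Σ_k P[i][k]·h[k].
  h[0] = 1 + 1/4·h[0] + 1/8·h[1] + 1/8·h[3] + 1/4·h[4] + 1/8·h[5]
  h[1] = 1 + 1/8·h[0] + 1/8·h[1] + 1/4·h[3] + 1/8·h[4] + 1/8·h[5]
  h[3] = 1 + 1/8·h[0] + 1/4·h[1] + 1/8·h[3] + 1/4·h[4] + 1/8·h[5]
  h[4] = 1 + 1/8·h[0] + 1/8·h[1] + 3/8·h[3] + 1/8·h[4] + 1/8·h[5]
  h[5] = 1 + 1/8·h[0] + 1/4·h[1] + 1/8·h[3] + 1/8·h[4] + 1/4·h[5]
Solving the 5×5 linear system over states ≠ 2 gives exactly h = [569/83, 497/83, 0, 560/83, 567/83, 559/83] (h[2] = 0 is the target).

h = [6.8554, 5.9880, 0.0000, 6.7470, 6.8313, 6.7349]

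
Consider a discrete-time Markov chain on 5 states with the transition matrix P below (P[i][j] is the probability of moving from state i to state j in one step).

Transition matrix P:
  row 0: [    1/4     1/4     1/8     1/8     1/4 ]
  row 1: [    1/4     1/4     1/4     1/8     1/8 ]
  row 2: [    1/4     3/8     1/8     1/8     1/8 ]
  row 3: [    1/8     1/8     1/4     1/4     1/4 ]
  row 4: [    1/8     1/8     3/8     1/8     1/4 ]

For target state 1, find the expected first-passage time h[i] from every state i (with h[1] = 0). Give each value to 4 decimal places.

First-step conditioning: h[1] = 0; for i ≠ 1, h[i] = 1 + Σ_k P[i][k]·h[k].
  h[0] = 1 + 1/4·h[0] + 1/8·h[2] + 1/8·h[3] + 1/4·h[4]
  h[2] = 1 + 1/4·h[0] + 1/8·h[2] + 1/8·h[3] + 1/8·h[4]
  h[3] = 1 + 1/8·h[0] + 1/4·h[2] + 1/4·h[3] + 1/4·h[4]
  h[4] = 1 + 1/8·h[0] + 3/8·h[2] + 1/8·h[3] + 1/4·h[4]
Solving the 4×4 linear system over states ≠ 1 gives exactly h = [616/141, 0, 532/141, 692/141, 224/47] (h[1] = 0 is the target).

h = [4.3688, 0.0000, 3.7730, 4.9078, 4.7660]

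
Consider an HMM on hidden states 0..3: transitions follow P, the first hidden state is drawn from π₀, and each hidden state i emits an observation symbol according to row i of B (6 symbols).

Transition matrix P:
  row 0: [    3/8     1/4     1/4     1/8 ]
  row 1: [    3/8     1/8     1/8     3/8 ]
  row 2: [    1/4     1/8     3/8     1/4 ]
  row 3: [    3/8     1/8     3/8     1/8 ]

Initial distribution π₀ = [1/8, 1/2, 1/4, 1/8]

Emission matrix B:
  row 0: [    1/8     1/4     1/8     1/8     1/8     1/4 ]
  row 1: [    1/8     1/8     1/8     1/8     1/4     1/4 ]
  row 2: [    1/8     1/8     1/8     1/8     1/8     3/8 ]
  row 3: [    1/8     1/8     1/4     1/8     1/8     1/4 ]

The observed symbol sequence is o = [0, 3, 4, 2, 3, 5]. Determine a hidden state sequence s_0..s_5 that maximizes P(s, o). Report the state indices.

t=0: δ = [1.562e-02, 6.250e-02, 3.125e-02, 1.562e-02]  (obs o_0=0)
t=1: δ = [2.930e-03, 9.766e-04, 1.465e-03, 2.930e-03]  ψ = [1, 1, 2, 1]  (obs o_1=3)
t=2: δ = [1.373e-04, 1.831e-04, 1.373e-04, 4.578e-05]  ψ = [0, 0, 3, 0]  (obs o_2=4)
t=3: δ = [8.583e-06, 4.292e-06, 6.437e-06, 1.717e-05]  ψ = [1, 0, 2, 1]  (obs o_3=2)
t=4: δ = [8.047e-07, 2.682e-07, 8.047e-07, 2.682e-07]  ψ = [3, 0, 3, 3]  (obs o_4=3)
t=5: δ = [7.544e-08, 5.029e-08, 1.132e-07, 5.029e-08]  ψ = [0, 0, 2, 2]  (obs o_5=5)
backtrack: best end state = 2; path = [1, 0, 1, 3, 2, 2]

path = [1, 0, 1, 3, 2, 2]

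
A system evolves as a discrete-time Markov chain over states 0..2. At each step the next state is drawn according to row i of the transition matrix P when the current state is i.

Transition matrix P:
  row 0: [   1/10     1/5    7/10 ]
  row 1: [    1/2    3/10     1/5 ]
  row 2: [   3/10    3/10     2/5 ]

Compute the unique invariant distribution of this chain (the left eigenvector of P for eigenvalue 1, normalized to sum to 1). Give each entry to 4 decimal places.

Balance equations π_j = Σ_i π_i·P[i][j]:
  π_0 = 1/10·π_0 + 1/2·π_1 + 3/10·π_2
  π_1 = 1/5·π_0 + 3/10·π_1 + 3/10·π_2
  normalize: π_0 + π_1 + π_2 = 1
Solving the linear system gives exactly π = [18/61, 33/122, 53/122].

π = [0.2951, 0.2705, 0.4344]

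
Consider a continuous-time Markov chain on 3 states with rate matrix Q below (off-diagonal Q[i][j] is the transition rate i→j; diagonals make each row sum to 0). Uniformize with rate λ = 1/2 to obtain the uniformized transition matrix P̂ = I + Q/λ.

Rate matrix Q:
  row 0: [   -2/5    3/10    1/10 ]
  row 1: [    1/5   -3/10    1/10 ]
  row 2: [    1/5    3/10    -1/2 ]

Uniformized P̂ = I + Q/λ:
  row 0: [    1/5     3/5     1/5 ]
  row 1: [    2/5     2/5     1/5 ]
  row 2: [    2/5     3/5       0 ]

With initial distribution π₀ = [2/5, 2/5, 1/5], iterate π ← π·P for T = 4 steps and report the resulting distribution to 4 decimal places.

t=0: π = [0.4000, 0.4000, 0.2000]
t=1: π = [0.3200, 0.5200, 0.1600]
t=2: π = [0.3360, 0.4960, 0.1680]
t=3: π = [0.3328, 0.5008, 0.1664]
t=4: π = [0.3334, 0.4998, 0.1667]

π = [0.3334, 0.4998, 0.1667]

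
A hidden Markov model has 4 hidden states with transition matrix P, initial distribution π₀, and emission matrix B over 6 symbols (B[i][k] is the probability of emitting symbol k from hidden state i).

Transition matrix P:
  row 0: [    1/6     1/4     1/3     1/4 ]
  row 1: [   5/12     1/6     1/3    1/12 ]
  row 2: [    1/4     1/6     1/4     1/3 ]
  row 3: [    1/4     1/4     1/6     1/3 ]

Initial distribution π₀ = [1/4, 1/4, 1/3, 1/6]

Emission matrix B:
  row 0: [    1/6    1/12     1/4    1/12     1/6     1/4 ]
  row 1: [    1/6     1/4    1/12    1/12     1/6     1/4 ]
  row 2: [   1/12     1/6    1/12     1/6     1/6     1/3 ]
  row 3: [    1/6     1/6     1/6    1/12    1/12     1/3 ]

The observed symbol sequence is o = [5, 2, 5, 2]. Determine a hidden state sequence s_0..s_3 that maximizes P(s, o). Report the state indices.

path = [2, 0, 2, 0]

t=0: δ = [6.250e-02, 6.250e-02, 1.111e-01, 5.556e-02]  (obs o_0=5)
t=1: δ = [6.944e-03, 1.543e-03, 2.315e-03, 6.173e-03]  ψ = [2, 2, 2, 2]  (obs o_1=2)
t=2: δ = [3.858e-04, 4.340e-04, 7.716e-04, 6.859e-04]  ψ = [3, 0, 0, 3]  (obs o_2=5)
t=3: δ = [4.823e-05, 1.429e-05, 1.608e-05, 4.287e-05]  ψ = [2, 3, 2, 2]  (obs o_3=2)
backtrack: best end state = 0; path = [2, 0, 2, 0]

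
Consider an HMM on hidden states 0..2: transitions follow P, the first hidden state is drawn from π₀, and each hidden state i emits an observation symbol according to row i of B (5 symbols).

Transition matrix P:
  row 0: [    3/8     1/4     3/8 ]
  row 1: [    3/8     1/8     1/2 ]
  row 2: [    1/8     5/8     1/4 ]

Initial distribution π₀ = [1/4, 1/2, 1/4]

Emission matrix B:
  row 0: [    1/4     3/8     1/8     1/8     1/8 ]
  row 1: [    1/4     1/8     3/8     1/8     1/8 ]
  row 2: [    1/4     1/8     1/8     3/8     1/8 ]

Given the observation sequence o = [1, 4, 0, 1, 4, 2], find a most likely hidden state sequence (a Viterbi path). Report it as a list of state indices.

t=0: δ = [9.375e-02, 6.250e-02, 3.125e-02]  (obs o_0=1)
t=1: δ = [4.395e-03, 2.930e-03, 4.395e-03]  ψ = [0, 0, 0]  (obs o_1=4)
t=2: δ = [4.120e-04, 6.866e-04, 4.120e-04]  ψ = [0, 2, 0]  (obs o_2=0)
t=3: δ = [9.656e-05, 3.219e-05, 4.292e-05]  ψ = [1, 2, 1]  (obs o_3=1)
t=4: δ = [4.526e-06, 3.353e-06, 4.526e-06]  ψ = [0, 2, 0]  (obs o_4=4)
t=5: δ = [2.122e-07, 1.061e-06, 2.122e-07]  ψ = [0, 2, 0]  (obs o_5=2)
backtrack: best end state = 1; path = [0, 2, 1, 0, 2, 1]

path = [0, 2, 1, 0, 2, 1]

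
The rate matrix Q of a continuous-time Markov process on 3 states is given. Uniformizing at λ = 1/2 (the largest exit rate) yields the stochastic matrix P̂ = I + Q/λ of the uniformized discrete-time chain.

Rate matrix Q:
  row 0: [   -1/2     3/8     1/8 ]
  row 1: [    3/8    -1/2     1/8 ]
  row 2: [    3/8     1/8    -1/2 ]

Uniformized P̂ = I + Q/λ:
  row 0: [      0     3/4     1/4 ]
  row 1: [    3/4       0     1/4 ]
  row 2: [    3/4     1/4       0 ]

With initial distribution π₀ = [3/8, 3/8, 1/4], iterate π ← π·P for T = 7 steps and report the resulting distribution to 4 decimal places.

π = [0.4357, 0.3643, 0.2000]

t=0: π = [0.3750, 0.3750, 0.2500]
t=1: π = [0.4688, 0.3438, 0.1875]
t=2: π = [0.3984, 0.3984, 0.2031]
t=3: π = [0.4512, 0.3496, 0.1992]
t=4: π = [0.4116, 0.3882, 0.2002]
t=5: π = [0.4413, 0.3588, 0.2000]
t=6: π = [0.4190, 0.3810, 0.2000]
t=7: π = [0.4357, 0.3643, 0.2000]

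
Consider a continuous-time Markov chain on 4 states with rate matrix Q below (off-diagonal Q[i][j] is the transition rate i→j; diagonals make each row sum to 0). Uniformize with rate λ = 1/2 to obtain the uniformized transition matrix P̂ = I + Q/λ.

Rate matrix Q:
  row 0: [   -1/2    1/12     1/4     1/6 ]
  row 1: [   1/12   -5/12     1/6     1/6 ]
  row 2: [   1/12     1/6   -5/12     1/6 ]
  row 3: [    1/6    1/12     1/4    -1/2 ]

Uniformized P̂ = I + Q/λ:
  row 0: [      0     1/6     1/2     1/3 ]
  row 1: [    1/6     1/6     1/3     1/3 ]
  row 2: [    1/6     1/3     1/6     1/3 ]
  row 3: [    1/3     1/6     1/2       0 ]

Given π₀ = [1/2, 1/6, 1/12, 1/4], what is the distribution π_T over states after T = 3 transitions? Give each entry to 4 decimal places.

π = [0.1771, 0.2203, 0.3526, 0.2500]

t=0: π = [0.5000, 0.1667, 0.0833, 0.2500]
t=1: π = [0.1250, 0.1806, 0.4444, 0.2500]
t=2: π = [0.1875, 0.2407, 0.3218, 0.2500]
t=3: π = [0.1771, 0.2203, 0.3526, 0.2500]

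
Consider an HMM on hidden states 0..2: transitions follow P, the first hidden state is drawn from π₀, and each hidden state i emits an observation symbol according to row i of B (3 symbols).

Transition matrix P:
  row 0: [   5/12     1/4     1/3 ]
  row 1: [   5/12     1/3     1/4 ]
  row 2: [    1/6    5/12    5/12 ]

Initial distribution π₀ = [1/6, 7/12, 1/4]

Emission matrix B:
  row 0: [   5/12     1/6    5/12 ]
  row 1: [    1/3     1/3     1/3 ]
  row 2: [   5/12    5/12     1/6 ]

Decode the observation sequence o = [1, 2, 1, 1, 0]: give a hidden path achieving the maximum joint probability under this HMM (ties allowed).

t=0: δ = [2.778e-02, 1.944e-01, 1.042e-01]  (obs o_0=1)
t=1: δ = [3.376e-02, 2.160e-02, 8.102e-03]  ψ = [1, 1, 1]  (obs o_1=2)
t=2: δ = [2.344e-03, 2.813e-03, 4.689e-03]  ψ = [0, 0, 0]  (obs o_2=1)
t=3: δ = [1.954e-04, 6.512e-04, 8.140e-04]  ψ = [1, 2, 2]  (obs o_3=1)
t=4: δ = [1.131e-04, 1.131e-04, 1.413e-04]  ψ = [1, 2, 2]  (obs o_4=0)
backtrack: best end state = 2; path = [1, 0, 2, 2, 2]

path = [1, 0, 2, 2, 2]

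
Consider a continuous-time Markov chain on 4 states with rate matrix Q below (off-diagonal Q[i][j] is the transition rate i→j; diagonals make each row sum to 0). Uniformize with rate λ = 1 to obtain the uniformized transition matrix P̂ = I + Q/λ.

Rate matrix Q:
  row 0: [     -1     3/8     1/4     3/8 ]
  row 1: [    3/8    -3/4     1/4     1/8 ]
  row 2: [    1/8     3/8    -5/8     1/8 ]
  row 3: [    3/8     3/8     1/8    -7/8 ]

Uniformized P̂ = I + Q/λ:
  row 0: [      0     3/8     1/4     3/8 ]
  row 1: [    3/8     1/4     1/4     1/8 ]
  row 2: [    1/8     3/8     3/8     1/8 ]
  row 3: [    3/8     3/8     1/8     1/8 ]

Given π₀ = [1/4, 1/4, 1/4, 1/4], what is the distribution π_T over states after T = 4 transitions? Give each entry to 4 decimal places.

π = [0.2260, 0.3333, 0.2596, 0.1810]

t=0: π = [0.2500, 0.2500, 0.2500, 0.2500]
t=1: π = [0.2188, 0.3438, 0.2500, 0.1875]
t=2: π = [0.2305, 0.3320, 0.2578, 0.1797]
t=3: π = [0.2241, 0.3335, 0.2598, 0.1826]
t=4: π = [0.2260, 0.3333, 0.2596, 0.1810]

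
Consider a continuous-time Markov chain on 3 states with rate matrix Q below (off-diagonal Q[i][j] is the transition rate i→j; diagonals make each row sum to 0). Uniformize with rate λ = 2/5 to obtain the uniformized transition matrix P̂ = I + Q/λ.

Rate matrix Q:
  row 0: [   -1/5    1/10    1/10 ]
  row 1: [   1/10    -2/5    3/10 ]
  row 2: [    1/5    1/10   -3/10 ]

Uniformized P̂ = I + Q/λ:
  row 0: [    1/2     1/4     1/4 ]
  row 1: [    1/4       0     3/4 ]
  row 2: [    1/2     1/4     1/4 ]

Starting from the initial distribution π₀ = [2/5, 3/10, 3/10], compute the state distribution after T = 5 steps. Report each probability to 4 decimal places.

π = [0.4499, 0.1999, 0.3502]

t=0: π = [0.4000, 0.3000, 0.3000]
t=1: π = [0.4250, 0.1750, 0.4000]
t=2: π = [0.4563, 0.2063, 0.3375]
t=3: π = [0.4484, 0.1984, 0.3531]
t=4: π = [0.4504, 0.2004, 0.3492]
t=5: π = [0.4499, 0.1999, 0.3502]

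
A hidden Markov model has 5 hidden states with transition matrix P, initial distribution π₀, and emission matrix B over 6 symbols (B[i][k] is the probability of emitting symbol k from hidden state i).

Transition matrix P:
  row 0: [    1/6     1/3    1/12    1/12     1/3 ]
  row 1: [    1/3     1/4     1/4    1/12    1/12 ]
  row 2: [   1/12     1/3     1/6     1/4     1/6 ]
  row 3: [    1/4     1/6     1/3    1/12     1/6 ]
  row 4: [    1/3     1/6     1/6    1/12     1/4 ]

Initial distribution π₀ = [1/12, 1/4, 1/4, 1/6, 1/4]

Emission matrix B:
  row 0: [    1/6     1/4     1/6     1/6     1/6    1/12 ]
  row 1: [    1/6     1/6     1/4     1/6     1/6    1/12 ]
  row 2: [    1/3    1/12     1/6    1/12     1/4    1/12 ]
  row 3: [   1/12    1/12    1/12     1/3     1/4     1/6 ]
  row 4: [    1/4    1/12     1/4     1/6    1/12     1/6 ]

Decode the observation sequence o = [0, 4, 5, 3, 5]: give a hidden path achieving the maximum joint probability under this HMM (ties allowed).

t=0: δ = [1.389e-02, 4.167e-02, 8.333e-02, 1.389e-02, 6.250e-02]  (obs o_0=0)
t=1: δ = [3.472e-03, 4.630e-03, 3.472e-03, 5.208e-03, 1.302e-03]  ψ = [4, 2, 2, 2, 4]  (obs o_1=4)
t=2: δ = [1.286e-04, 9.645e-05, 1.447e-04, 1.447e-04, 1.929e-04]  ψ = [1, 0, 3, 2, 0]  (obs o_2=5)
t=3: δ = [1.072e-05, 8.038e-06, 4.019e-06, 1.206e-05, 8.038e-06]  ψ = [4, 2, 3, 2, 4]  (obs o_3=3)
t=4: δ = [2.512e-07, 2.977e-07, 3.349e-07, 1.674e-07, 5.954e-07]  ψ = [3, 0, 3, 2, 0]  (obs o_4=5)
backtrack: best end state = 4; path = [4, 0, 4, 0, 4]

path = [4, 0, 4, 0, 4]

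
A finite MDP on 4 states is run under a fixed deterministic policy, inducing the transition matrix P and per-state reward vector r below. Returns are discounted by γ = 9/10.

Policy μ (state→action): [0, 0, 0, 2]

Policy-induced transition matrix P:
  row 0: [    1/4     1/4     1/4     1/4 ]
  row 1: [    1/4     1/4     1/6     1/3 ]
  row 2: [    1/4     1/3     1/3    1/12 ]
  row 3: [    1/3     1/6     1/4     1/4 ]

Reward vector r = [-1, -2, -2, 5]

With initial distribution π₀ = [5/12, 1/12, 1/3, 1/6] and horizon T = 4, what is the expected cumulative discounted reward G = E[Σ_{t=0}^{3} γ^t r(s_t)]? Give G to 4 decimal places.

t=0: π = [0.4167, 0.0833, 0.3333, 0.1667], E[r] = -0.4167, γ^t·E[r] = -0.416667, running G = -0.416667
t=1: π = [0.2639, 0.2639, 0.2708, 0.2014], E[r] = -0.3264, γ^t·E[r] = -0.293750, running G = -0.710417
t=2: π = [0.2668, 0.2558, 0.2506, 0.2269], E[r] = -0.1453, γ^t·E[r] = -0.117656, running G = -0.828073
t=3: π = [0.2689, 0.2520, 0.2496, 0.2296], E[r] = -0.1242, γ^t·E[r] = -0.090563, running G = -0.918635

G = -0.9186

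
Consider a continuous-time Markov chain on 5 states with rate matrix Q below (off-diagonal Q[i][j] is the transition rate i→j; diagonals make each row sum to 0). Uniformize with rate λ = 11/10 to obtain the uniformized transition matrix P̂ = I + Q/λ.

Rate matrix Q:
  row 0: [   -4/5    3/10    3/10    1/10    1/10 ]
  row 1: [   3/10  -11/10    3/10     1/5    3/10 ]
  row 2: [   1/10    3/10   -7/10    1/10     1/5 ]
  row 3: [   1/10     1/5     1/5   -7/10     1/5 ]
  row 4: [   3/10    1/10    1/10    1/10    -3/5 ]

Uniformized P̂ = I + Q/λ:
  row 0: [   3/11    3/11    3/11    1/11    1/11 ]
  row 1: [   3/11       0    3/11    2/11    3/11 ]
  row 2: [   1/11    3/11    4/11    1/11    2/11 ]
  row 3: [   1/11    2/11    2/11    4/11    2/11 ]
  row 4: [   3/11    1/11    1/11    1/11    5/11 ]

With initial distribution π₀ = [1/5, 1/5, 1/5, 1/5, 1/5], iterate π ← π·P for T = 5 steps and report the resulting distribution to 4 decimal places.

t=0: π = [0.2000, 0.2000, 0.2000, 0.2000, 0.2000]
t=1: π = [0.2000, 0.1636, 0.2364, 0.1636, 0.2364]
t=2: π = [0.2000, 0.1702, 0.2364, 0.1504, 0.2430]
t=3: π = [0.2024, 0.1684, 0.2364, 0.1474, 0.2454]
t=4: π = [0.2030, 0.1688, 0.2362, 0.1464, 0.2457]
t=5: π = [0.2032, 0.1687, 0.2362, 0.1462, 0.2457]

π = [0.2032, 0.1687, 0.2362, 0.1462, 0.2457]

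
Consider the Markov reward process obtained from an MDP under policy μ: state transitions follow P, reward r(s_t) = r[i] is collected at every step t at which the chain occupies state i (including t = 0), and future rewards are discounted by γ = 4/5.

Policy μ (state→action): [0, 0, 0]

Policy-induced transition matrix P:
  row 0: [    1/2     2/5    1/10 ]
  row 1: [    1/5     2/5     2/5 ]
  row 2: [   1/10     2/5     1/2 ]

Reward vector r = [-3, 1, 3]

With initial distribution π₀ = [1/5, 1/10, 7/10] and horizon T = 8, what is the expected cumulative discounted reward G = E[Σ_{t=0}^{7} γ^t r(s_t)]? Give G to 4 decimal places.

t=0: π = [0.2000, 0.1000, 0.7000], E[r] = 1.6000, γ^t·E[r] = 1.600000, running G = 1.600000
t=1: π = [0.1900, 0.4000, 0.4100], E[r] = 1.0600, γ^t·E[r] = 0.848000, running G = 2.448000
t=2: π = [0.2160, 0.4000, 0.3840], E[r] = 0.9040, γ^t·E[r] = 0.578560, running G = 3.026560
t=3: π = [0.2264, 0.4000, 0.3736], E[r] = 0.8416, γ^t·E[r] = 0.430899, running G = 3.457459
t=4: π = [0.2306, 0.4000, 0.3694], E[r] = 0.8166, γ^t·E[r] = 0.334496, running G = 3.791955
t=5: π = [0.2322, 0.4000, 0.3678], E[r] = 0.8067, γ^t·E[r] = 0.264325, running G = 4.056280
t=6: π = [0.2329, 0.4000, 0.3671], E[r] = 0.8027, γ^t·E[r] = 0.210413, running G = 4.266693
t=7: π = [0.2332, 0.4000, 0.3668], E[r] = 0.8011, γ^t·E[r] = 0.167995, running G = 4.434689

G = 4.4347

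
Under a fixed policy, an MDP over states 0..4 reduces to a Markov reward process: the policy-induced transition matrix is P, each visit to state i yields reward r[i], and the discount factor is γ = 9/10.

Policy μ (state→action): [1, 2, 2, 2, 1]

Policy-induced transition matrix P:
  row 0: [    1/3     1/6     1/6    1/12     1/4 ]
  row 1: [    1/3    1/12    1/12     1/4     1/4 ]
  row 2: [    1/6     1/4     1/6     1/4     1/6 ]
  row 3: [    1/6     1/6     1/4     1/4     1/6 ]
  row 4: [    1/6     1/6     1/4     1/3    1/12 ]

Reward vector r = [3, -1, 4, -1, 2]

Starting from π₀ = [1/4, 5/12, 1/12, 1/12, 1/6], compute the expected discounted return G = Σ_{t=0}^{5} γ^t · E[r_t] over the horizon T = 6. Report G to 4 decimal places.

G = 6.2545

t=0: π = [0.2500, 0.4167, 0.0833, 0.0833, 0.1667], E[r] = 0.9167, γ^t·E[r] = 0.916667, running G = 0.916667
t=1: π = [0.2778, 0.1389, 0.1528, 0.2222, 0.2083], E[r] = 1.5000, γ^t·E[r] = 1.350000, running G = 2.266667
t=2: π = [0.2361, 0.1678, 0.1910, 0.2211, 0.1840], E[r] = 1.4514, γ^t·E[r] = 1.175625, running G = 3.442292
t=3: π = [0.2340, 0.1686, 0.1864, 0.2260, 0.1850], E[r] = 1.4231, γ^t·E[r] = 1.037461, running G = 4.479753
t=4: π = [0.2338, 0.1682, 0.1869, 0.2264, 0.1848], E[r] = 1.4238, γ^t·E[r] = 0.934142, running G = 5.413895
t=5: π = [0.2337, 0.1682, 0.1869, 0.2264, 0.1848], E[r] = 1.4235, γ^t·E[r] = 0.840563, running G = 6.254458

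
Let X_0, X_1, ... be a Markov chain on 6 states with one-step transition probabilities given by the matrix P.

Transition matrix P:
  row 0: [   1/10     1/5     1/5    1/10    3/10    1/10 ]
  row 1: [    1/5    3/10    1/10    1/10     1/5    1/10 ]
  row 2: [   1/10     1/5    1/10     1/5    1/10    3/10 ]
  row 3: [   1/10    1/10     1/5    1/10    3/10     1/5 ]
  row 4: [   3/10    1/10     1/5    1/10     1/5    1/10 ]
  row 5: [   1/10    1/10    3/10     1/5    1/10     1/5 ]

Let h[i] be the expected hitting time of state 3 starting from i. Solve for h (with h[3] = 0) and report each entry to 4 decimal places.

h = [7.5206, 7.6163, 6.6677, 0.0000, 7.5119, 6.5815]

First-step conditioning: h[3] = 0; for i ≠ 3, h[i] = 1 + Σ_k P[i][k]·h[k].
  h[0] = 1 + 1/10·h[0] + 1/5·h[1] + 1/5·h[2] + 3/10·h[4] + 1/10·h[5]
  h[1] = 1 + 1/5·h[0] + 3/10·h[1] + 1/10·h[2] + 1/5·h[4] + 1/10·h[5]
  h[2] = 1 + 1/10·h[0] + 1/5·h[1] + 1/10·h[2] + 1/10·h[4] + 3/10·h[5]
  h[4] = 1 + 3/10·h[0] + 1/10·h[1] + 1/5·h[2] + 1/5·h[4] + 1/10·h[5]
  h[5] = 1 + 1/10·h[0] + 1/10·h[1] + 3/10·h[2] + 1/10·h[4] + 1/5·h[5]
Solving the 5×5 linear system over states ≠ 3 gives exactly h = [4753/632, 9627/1264, 2107/316, 0, 9495/1264, 8319/1264] (h[3] = 0 is the target).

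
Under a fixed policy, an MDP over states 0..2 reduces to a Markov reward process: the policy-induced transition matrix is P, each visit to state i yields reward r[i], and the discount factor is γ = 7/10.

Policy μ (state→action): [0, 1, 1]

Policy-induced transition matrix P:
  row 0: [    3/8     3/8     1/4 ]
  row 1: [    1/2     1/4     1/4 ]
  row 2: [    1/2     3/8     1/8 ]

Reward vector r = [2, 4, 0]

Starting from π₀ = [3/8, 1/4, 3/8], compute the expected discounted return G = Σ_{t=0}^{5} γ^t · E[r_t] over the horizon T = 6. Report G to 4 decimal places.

t=0: π = [0.3750, 0.2500, 0.3750], E[r] = 1.7500, γ^t·E[r] = 1.750000, running G = 1.750000
t=1: π = [0.4531, 0.3438, 0.2031], E[r] = 2.2813, γ^t·E[r] = 1.596875, running G = 3.346875
t=2: π = [0.4434, 0.3320, 0.2246], E[r] = 2.2148, γ^t·E[r] = 1.085273, running G = 4.432148
t=3: π = [0.4446, 0.3335, 0.2219], E[r] = 2.2231, γ^t·E[r] = 0.762539, running G = 5.194687
t=4: π = [0.4444, 0.3333, 0.2223], E[r] = 2.2221, γ^t·E[r] = 0.533528, running G = 5.728215
t=5: π = [0.4444, 0.3333, 0.2222], E[r] = 2.2222, γ^t·E[r] = 0.373491, running G = 6.101706

G = 6.1017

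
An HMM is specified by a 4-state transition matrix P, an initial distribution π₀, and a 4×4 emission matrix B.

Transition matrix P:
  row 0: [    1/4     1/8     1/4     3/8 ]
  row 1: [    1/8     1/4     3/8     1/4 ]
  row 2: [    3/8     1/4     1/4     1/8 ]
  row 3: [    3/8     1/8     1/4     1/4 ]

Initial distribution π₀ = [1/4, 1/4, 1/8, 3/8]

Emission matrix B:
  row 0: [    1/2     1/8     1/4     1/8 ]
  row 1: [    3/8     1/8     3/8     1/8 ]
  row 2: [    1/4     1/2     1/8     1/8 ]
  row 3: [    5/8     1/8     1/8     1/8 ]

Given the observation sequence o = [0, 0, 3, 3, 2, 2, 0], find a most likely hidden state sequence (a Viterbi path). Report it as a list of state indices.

t=0: δ = [1.250e-01, 9.375e-02, 3.125e-02, 2.344e-01]  (obs o_0=0)
t=1: δ = [4.395e-02, 1.099e-02, 1.465e-02, 3.662e-02]  ψ = [3, 3, 3, 3]  (obs o_1=0)
t=2: δ = [1.717e-03, 6.866e-04, 1.373e-03, 2.060e-03]  ψ = [3, 0, 0, 0]  (obs o_2=3)
t=3: δ = [9.656e-05, 4.292e-05, 6.437e-05, 8.047e-05]  ψ = [3, 2, 3, 0]  (obs o_3=3)
t=4: δ = [7.544e-06, 6.035e-06, 3.017e-06, 4.526e-06]  ψ = [3, 2, 0, 0]  (obs o_4=2)
t=5: δ = [4.715e-07, 5.658e-07, 2.829e-07, 3.536e-07]  ψ = [0, 1, 1, 0]  (obs o_5=2)
t=6: δ = [6.630e-08, 5.304e-08, 5.304e-08, 1.105e-07]  ψ = [3, 1, 1, 0]  (obs o_6=0)
backtrack: best end state = 3; path = [3, 3, 0, 3, 0, 0, 3]

path = [3, 3, 0, 3, 0, 0, 3]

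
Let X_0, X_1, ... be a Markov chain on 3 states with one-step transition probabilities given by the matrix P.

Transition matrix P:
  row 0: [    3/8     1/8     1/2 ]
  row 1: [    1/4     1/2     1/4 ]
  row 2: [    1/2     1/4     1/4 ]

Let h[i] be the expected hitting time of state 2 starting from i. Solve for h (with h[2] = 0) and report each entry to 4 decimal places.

First-step conditioning: h[2] = 0; for i ≠ 2, h[i] = 1 + Σ_k P[i][k]·h[k].
  h[0] = 1 + 3/8·h[0] + 1/8·h[1]
  h[1] = 1 + 1/4·h[0] + 1/2·h[1]
Solving the 2×2 linear system over states ≠ 2 gives exactly h = [20/9, 28/9, 0] (h[2] = 0 is the target).

h = [2.2222, 3.1111, 0.0000]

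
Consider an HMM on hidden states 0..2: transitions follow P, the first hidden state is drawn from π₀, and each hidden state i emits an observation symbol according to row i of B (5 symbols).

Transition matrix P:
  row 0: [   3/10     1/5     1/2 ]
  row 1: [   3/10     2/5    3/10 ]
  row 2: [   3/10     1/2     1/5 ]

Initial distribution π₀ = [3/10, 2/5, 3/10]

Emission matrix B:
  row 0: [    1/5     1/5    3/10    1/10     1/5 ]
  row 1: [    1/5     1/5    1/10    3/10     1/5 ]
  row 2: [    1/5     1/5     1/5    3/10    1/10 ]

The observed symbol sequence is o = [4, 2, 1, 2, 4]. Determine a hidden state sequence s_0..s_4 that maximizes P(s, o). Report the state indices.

t=0: δ = [6.000e-02, 8.000e-02, 3.000e-02]  (obs o_0=4)
t=1: δ = [7.200e-03, 3.200e-03, 6.000e-03]  ψ = [1, 1, 0]  (obs o_1=2)
t=2: δ = [4.320e-04, 6.000e-04, 7.200e-04]  ψ = [0, 2, 0]  (obs o_2=1)
t=3: δ = [6.480e-05, 3.600e-05, 4.320e-05]  ψ = [2, 2, 0]  (obs o_3=2)
t=4: δ = [3.888e-06, 4.320e-06, 3.240e-06]  ψ = [0, 2, 0]  (obs o_4=4)
backtrack: best end state = 1; path = [1, 0, 0, 2, 1]

path = [1, 0, 0, 2, 1]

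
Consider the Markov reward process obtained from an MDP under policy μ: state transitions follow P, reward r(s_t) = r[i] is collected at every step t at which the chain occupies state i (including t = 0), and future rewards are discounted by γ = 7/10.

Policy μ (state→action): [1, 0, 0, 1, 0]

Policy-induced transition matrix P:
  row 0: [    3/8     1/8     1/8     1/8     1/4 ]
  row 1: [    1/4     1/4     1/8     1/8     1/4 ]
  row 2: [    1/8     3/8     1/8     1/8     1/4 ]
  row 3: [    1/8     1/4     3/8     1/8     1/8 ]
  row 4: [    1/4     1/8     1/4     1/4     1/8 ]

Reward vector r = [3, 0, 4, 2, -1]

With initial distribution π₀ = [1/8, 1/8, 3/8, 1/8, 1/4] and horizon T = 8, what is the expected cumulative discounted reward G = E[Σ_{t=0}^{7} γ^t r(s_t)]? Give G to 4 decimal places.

G = 5.1469

t=0: π = [0.1250, 0.1250, 0.3750, 0.1250, 0.2500], E[r] = 1.8750, γ^t·E[r] = 1.875000, running G = 1.875000
t=1: π = [0.2031, 0.2500, 0.1875, 0.1563, 0.2031], E[r] = 1.4688, γ^t·E[r] = 1.028125, running G = 2.903125
t=2: π = [0.2324, 0.2227, 0.1895, 0.1504, 0.2051], E[r] = 1.5508, γ^t·E[r] = 0.759883, running G = 3.663008
t=3: π = [0.2366, 0.2190, 0.1882, 0.1506, 0.2056], E[r] = 1.5583, γ^t·E[r] = 0.534514, running G = 4.197522
t=4: π = [0.2372, 0.2183, 0.1884, 0.1507, 0.2055], E[r] = 1.5610, γ^t·E[r] = 0.374790, running G = 4.572312
t=5: π = [0.2373, 0.2182, 0.1884, 0.1507, 0.2055], E[r] = 1.5611, γ^t·E[r] = 0.262380, running G = 4.834691
t=6: π = [0.2373, 0.2182, 0.1884, 0.1507, 0.2055], E[r] = 1.5611, γ^t·E[r] = 0.183668, running G = 5.018359
t=7: π = [0.2373, 0.2182, 0.1884, 0.1507, 0.2055], E[r] = 1.5612, γ^t·E[r] = 0.128568, running G = 5.146927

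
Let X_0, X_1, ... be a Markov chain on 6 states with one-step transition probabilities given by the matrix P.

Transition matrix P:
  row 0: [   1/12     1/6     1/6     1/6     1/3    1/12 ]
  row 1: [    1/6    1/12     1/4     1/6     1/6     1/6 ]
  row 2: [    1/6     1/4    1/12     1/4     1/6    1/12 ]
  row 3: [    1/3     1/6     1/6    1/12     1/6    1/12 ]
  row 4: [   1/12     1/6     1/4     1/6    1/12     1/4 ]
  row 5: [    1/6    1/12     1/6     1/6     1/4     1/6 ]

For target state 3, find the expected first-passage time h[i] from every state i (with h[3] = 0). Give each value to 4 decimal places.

h = [5.4990, 5.4712, 5.0781, 0.0000, 5.4716, 5.5040]

First-step conditioning: h[3] = 0; for i ≠ 3, h[i] = 1 + Σ_k P[i][k]·h[k].
  h[0] = 1 + 1/12·h[0] + 1/6·h[1] + 1/6·h[2] + 1/3·h[4] + 1/12·h[5]
  h[1] = 1 + 1/6·h[0] + 1/12·h[1] + 1/4·h[2] + 1/6·h[4] + 1/6·h[5]
  h[2] = 1 + 1/6·h[0] + 1/4·h[1] + 1/12·h[2] + 1/6·h[4] + 1/12·h[5]
  h[4] = 1 + 1/12·h[0] + 1/6·h[1] + 1/4·h[2] + 1/12·h[4] + 1/4·h[5]
  h[5] = 1 + 1/6·h[0] + 1/12·h[1] + 1/6·h[2] + 1/4·h[4] + 1/6·h[5]
Solving the 5×5 linear system over states ≠ 3 gives exactly h = [171036/31103, 170172/31103, 157944/31103, 0, 170184/31103, 171192/31103] (h[3] = 0 is the target).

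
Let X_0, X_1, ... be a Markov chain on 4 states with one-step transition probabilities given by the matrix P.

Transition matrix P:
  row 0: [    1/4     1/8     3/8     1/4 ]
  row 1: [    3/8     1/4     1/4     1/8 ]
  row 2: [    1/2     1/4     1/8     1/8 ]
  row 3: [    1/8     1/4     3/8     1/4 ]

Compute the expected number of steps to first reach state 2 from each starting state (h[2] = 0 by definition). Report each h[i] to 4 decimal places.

h = [2.8323, 3.2298, 0.0000, 2.8820]

First-step conditioning: h[2] = 0; for i ≠ 2, h[i] = 1 + Σ_k P[i][k]·h[k].
  h[0] = 1 + 1/4·h[0] + 1/8·h[1] + 1/4·h[3]
  h[1] = 1 + 3/8·h[0] + 1/4·h[1] + 1/8·h[3]
  h[3] = 1 + 1/8·h[0] + 1/4·h[1] + 1/4·h[3]
Solving the 3×3 linear system over states ≠ 2 gives exactly h = [456/161, 520/161, 0, 464/161] (h[2] = 0 is the target).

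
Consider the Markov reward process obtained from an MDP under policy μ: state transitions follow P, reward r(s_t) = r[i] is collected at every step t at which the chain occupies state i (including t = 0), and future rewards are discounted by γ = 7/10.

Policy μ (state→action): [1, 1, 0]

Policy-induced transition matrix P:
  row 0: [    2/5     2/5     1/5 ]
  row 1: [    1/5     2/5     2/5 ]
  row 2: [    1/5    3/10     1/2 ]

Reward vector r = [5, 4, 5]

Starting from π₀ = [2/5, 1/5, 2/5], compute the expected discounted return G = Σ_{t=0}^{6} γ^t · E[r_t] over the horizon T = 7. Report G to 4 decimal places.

G = 14.3496

t=0: π = [0.4000, 0.2000, 0.4000], E[r] = 4.8000, γ^t·E[r] = 4.800000, running G = 4.800000
t=1: π = [0.2800, 0.3600, 0.3600], E[r] = 4.6400, γ^t·E[r] = 3.248000, running G = 8.048000
t=2: π = [0.2560, 0.3640, 0.3800], E[r] = 4.6360, γ^t·E[r] = 2.271640, running G = 10.319640
t=3: π = [0.2512, 0.3620, 0.3868], E[r] = 4.6380, γ^t·E[r] = 1.590834, running G = 11.910474
t=4: π = [0.2502, 0.3613, 0.3884], E[r] = 4.6387, γ^t·E[r] = 1.113747, running G = 13.024221
t=5: π = [0.2500, 0.3612, 0.3888], E[r] = 4.6388, γ^t·E[r] = 0.779651, running G = 13.803872
t=6: π = [0.2500, 0.3611, 0.3889], E[r] = 4.6389, γ^t·E[r] = 0.545760, running G = 14.349631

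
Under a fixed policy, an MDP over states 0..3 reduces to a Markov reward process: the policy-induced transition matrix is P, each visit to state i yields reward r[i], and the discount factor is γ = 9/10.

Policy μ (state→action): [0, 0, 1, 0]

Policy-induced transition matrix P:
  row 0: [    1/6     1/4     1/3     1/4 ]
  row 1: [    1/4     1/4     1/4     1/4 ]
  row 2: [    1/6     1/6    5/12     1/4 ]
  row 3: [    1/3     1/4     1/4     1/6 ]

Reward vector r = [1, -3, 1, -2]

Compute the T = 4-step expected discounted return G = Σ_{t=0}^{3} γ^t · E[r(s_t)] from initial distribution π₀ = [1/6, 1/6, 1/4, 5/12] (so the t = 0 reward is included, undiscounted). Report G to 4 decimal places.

t=0: π = [0.1667, 0.1667, 0.2500, 0.4167], E[r] = -0.9167, γ^t·E[r] = -0.916667, running G = -0.916667
t=1: π = [0.2500, 0.2292, 0.3056, 0.2153], E[r] = -0.5625, γ^t·E[r] = -0.506250, running G = -1.422917
t=2: π = [0.2216, 0.2245, 0.3218, 0.2321], E[r] = -0.5943, γ^t·E[r] = -0.481406, running G = -1.904323
t=3: π = [0.2241, 0.2232, 0.3221, 0.2307], E[r] = -0.5847, γ^t·E[r] = -0.426270, running G = -2.330592

G = -2.3306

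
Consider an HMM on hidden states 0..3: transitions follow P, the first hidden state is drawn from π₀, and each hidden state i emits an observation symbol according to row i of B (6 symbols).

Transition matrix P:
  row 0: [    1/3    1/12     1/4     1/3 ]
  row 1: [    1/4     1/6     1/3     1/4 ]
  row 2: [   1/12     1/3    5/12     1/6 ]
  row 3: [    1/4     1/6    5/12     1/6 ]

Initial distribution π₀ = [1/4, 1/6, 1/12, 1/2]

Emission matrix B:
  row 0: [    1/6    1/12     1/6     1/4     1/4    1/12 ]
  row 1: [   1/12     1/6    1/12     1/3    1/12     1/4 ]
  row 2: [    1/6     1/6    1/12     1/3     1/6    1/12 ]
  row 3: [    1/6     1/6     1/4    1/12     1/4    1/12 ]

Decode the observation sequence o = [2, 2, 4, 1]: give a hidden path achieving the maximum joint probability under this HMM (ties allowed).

t=0: δ = [4.167e-02, 1.389e-02, 6.944e-03, 1.250e-01]  (obs o_0=2)
t=1: δ = [5.208e-03, 1.736e-03, 4.340e-03, 5.208e-03]  ψ = [3, 3, 3, 3]  (obs o_1=2)
t=2: δ = [4.340e-04, 1.206e-04, 3.617e-04, 4.340e-04]  ψ = [0, 2, 3, 0]  (obs o_2=4)
t=3: δ = [1.206e-05, 2.009e-05, 3.014e-05, 2.411e-05]  ψ = [0, 2, 3, 0]  (obs o_3=1)
backtrack: best end state = 2; path = [3, 0, 3, 2]

path = [3, 0, 3, 2]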